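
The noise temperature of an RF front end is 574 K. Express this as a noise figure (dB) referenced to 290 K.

F = 1 + T_e/T₀ = 1 + 574/290 = 2.97931
NF = 10 log₁₀(2.97931) = 4.74 dB

4.74 dB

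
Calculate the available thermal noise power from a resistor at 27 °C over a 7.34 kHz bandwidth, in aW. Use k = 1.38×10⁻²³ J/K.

30.4 aW

T = 27 °C + 273.15 = 300.15 K
P_n = kTB = 1.38×10⁻²³ × 300.15 × 7.34×10³ = 3.04×10⁻¹⁷ W = 30.4 aW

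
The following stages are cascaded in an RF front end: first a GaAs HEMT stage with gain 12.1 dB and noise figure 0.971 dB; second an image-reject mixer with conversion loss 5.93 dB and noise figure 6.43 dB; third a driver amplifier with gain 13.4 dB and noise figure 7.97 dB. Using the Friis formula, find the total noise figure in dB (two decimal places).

4.36 dB

Convert to linear (a loss of L dB is a gain of −L dB): F_i = 10^(NF_i/10), G_i = 10^(G_i,dB/10)
  Stage 1: F_1 = 10^(0.971/10) = 1.251, G_1 = 10^(12.1/10) = 16.22
  Stage 2: F_2 = 10^(6.43/10) = 4.395, G_2 = 10^(−5.93/10) = 0.2553
  Stage 3: F_3 = 10^(7.97/10) = 6.266, G_3 = 10^(13.4/10) = 21.88
Friis cascade:
  F = 1.251 + (4.395 − 1)/16.22 + (6.266 − 1)/4.140 = 2.732
NF = 10 log₁₀(2.732) = 4.36 dB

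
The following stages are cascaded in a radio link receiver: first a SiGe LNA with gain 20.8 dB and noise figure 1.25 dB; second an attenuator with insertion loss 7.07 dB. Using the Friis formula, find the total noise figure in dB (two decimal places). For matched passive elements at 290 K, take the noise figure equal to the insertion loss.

1.36 dB

Convert to linear (a loss of L dB is a gain of −L dB): F_i = 10^(NF_i/10), G_i = 10^(G_i,dB/10)
  Stage 1: F_1 = 10^(1.25/10) = 1.334, G_1 = 10^(20.8/10) = 120.2
  Stage 2: F_2 = 10^(7.07/10) = 5.093, G_2 = 10^(−7.07/10) = 0.1963
Friis cascade:
  F = 1.334 + (5.093 − 1)/120.2 = 1.368
NF = 10 log₁₀(1.368) = 1.36 dB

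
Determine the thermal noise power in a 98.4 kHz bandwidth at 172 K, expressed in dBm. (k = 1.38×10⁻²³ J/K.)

P_n = kTB = 1.38×10⁻²³ × 172 × 9.84×10⁴ = 2.34×10⁻¹⁶ W
In dBm: 10 log₁₀(2.34×10⁻¹⁶ / 10⁻³) = −126.3 dBm

−126.3 dBm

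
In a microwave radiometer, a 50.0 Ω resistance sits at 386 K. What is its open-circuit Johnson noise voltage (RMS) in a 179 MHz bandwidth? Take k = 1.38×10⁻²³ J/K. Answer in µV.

V_n = √(4kTRB)
4kTRB = 4 × 1.38×10⁻²³ × 386 × 5.00×10¹ × 1.79×10⁸ = 1.91×10⁻¹⁰ V²
V_n = √(1.91×10⁻¹⁰) = 1.38×10⁻⁵ V = 13.8 µV

13.8 µV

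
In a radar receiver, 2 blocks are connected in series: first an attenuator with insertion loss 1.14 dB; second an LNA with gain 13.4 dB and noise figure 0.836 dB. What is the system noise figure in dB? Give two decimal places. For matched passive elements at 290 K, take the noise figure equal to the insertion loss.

1.98 dB

Convert to linear (a loss of L dB is a gain of −L dB): F_i = 10^(NF_i/10), G_i = 10^(G_i,dB/10)
  Stage 1: F_1 = 10^(1.14/10) = 1.300, G_1 = 10^(−1.14/10) = 0.7691
  Stage 2: F_2 = 10^(0.836/10) = 1.212, G_2 = 10^(13.4/10) = 21.88
Friis cascade:
  F = 1.300 + (1.212 − 1)/0.7691 = 1.576
NF = 10 log₁₀(1.576) = 1.98 dB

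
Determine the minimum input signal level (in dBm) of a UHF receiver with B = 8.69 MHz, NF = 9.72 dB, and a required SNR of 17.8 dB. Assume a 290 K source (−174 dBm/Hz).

−77.1 dBm

Sensitivity = −174 + 10 log₁₀(B) + NF + SNR_min
= −174 + 69.39 + 9.72 + 17.8
= −77.09 dBm → −77.1 dBm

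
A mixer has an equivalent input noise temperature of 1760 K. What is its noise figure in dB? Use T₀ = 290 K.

F = 1 + T_e/T₀ = 1 + 1760/290 = 7.06897
NF = 10 log₁₀(7.06897) = 8.49 dB

8.49 dB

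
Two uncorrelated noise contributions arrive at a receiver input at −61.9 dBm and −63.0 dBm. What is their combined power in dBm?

Convert to linear, add, convert back:
P₁ = 6.46×10⁻¹⁰ W, P₂ = 5.01×10⁻¹⁰ W
P_tot = 1.15×10⁻⁹ W → 10 log₁₀(P_tot / 10⁻³) = −59.4 dBm

−59.4 dBm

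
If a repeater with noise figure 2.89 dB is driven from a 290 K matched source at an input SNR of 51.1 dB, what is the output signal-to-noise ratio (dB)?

By definition F = SNR_in/SNR_out, so in dB: SNR_out = SNR_in − NF
SNR_out = 51.1 − 2.89 = 48.21 dB

48.21 dB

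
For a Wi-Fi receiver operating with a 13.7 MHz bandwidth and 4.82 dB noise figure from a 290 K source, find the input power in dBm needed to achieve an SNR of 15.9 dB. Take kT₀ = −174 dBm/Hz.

Sensitivity = −174 + 10 log₁₀(B) + NF + SNR_min
= −174 + 71.37 + 4.82 + 15.9
= −81.91 dBm → −81.9 dBm

−81.9 dBm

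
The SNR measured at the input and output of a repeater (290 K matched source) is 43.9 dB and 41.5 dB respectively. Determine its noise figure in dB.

2.4 dB

NF (dB) = SNR_in(dB) − SNR_out(dB) when the source is at T₀
NF = 43.9 − 41.5 = 2.4 dB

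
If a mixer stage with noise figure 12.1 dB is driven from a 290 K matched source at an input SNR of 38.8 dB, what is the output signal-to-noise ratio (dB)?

26.7 dB

By definition F = SNR_in/SNR_out, so in dB: SNR_out = SNR_in − NF
SNR_out = 38.8 − 12.1 = 26.7 dB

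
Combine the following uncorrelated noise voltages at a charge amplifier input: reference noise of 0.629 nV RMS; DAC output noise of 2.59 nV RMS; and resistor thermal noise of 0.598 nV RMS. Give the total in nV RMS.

Uncorrelated sources add in power (mean-square): V_tot = √(ΣV_i²)
V_tot = √[(6.29×10⁻¹⁰)² + (2.59×10⁻⁹)² + (5.98×10⁻¹⁰)²] = 2.73×10⁻⁹ V = 2.73 nV

2.73 nV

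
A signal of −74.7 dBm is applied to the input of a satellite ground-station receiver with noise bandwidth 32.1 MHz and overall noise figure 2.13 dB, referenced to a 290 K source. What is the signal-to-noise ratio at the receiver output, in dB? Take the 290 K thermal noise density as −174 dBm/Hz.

22.1 dB

Noise floor: N = −174 + 10 log₁₀(B) + NF
10 log₁₀(3.21×10⁷) = 75.07 dB
N = −174 + 75.07 + 2.13 = −96.80 dBm
SNR = P_sig − N = −74.7 − (−96.80) = 22.10 dB → 22.1 dB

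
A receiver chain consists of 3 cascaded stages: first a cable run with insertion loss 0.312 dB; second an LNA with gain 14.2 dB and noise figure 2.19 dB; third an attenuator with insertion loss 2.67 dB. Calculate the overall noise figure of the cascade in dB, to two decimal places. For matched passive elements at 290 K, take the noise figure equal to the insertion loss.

Convert to linear (a loss of L dB is a gain of −L dB): F_i = 10^(NF_i/10), G_i = 10^(G_i,dB/10)
  Stage 1: F_1 = 10^(0.312/10) = 1.074, G_1 = 10^(−0.312/10) = 0.9307
  Stage 2: F_2 = 10^(2.19/10) = 1.656, G_2 = 10^(14.2/10) = 26.30
  Stage 3: F_3 = 10^(2.67/10) = 1.849, G_3 = 10^(−2.67/10) = 0.5408
Friis cascade:
  F = 1.074 + (1.656 − 1)/0.9307 + (1.849 − 1)/24.48 = 1.814
NF = 10 log₁₀(1.814) = 2.59 dB

2.59 dB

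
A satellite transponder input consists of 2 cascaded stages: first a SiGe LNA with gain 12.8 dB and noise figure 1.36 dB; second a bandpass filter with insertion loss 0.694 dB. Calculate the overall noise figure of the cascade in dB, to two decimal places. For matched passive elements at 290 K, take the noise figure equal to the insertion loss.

Convert to linear (a loss of L dB is a gain of −L dB): F_i = 10^(NF_i/10), G_i = 10^(G_i,dB/10)
  Stage 1: F_1 = 10^(1.36/10) = 1.368, G_1 = 10^(12.8/10) = 19.05
  Stage 2: F_2 = 10^(0.694/10) = 1.173, G_2 = 10^(−0.694/10) = 0.8523
Friis cascade:
  F = 1.368 + (1.173 − 1)/19.05 = 1.377
NF = 10 log₁₀(1.377) = 1.39 dB

1.39 dB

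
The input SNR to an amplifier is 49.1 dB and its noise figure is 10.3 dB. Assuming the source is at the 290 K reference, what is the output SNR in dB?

38.8 dB

By definition F = SNR_in/SNR_out, so in dB: SNR_out = SNR_in − NF
SNR_out = 49.1 − 10.3 = 38.8 dB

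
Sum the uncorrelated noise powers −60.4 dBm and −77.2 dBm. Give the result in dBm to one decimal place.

Convert to linear, add, convert back:
P₁ = 9.12×10⁻¹⁰ W, P₂ = 1.91×10⁻¹¹ W
P_tot = 9.31×10⁻¹⁰ W → 10 log₁₀(P_tot / 10⁻³) = −60.3 dBm

−60.3 dBm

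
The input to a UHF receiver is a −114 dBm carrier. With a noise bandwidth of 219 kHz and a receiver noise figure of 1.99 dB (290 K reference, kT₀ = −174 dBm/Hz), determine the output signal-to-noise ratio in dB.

4.6 dB

Noise floor: N = −174 + 10 log₁₀(B) + NF
10 log₁₀(2.19×10⁵) = 53.4 dB
N = −174 + 53.4 + 1.99 = −118.61 dBm
SNR = P_sig − N = −114 − (−118.61) = 4.61 dB → 4.6 dB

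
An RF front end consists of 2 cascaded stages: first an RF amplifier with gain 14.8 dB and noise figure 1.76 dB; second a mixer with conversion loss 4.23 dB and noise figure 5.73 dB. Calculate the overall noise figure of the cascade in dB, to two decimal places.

2.02 dB

Convert to linear (a loss of L dB is a gain of −L dB): F_i = 10^(NF_i/10), G_i = 10^(G_i,dB/10)
  Stage 1: F_1 = 10^(1.76/10) = 1.500, G_1 = 10^(14.8/10) = 30.20
  Stage 2: F_2 = 10^(5.73/10) = 3.741, G_2 = 10^(−4.23/10) = 0.3776
Friis cascade:
  F = 1.500 + (3.741 − 1)/30.20 = 1.590
NF = 10 log₁₀(1.590) = 2.02 dB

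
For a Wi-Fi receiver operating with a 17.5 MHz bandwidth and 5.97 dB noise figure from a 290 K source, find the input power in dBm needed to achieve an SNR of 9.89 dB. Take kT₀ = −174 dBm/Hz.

−85.7 dBm

Sensitivity = −174 + 10 log₁₀(B) + NF + SNR_min
= −174 + 72.43 + 5.97 + 9.89
= −85.71 dBm → −85.7 dBm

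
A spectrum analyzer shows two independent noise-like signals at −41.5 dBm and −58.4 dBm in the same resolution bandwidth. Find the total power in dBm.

−41.4 dBm

Convert to linear, add, convert back:
P₁ = 7.08×10⁻⁸ W, P₂ = 1.45×10⁻⁹ W
P_tot = 7.22×10⁻⁸ W → 10 log₁₀(P_tot / 10⁻³) = −41.4 dBm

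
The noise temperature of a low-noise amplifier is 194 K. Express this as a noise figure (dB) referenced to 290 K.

F = 1 + T_e/T₀ = 1 + 194/290 = 1.66897
NF = 10 log₁₀(1.66897) = 2.22 dB

2.22 dB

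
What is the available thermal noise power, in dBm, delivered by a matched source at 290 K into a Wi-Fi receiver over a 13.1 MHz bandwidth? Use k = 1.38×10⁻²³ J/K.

P_n = kTB = 1.38×10⁻²³ × 290 × 1.31×10⁷ = 5.24×10⁻¹⁴ W
In dBm: 10 log₁₀(5.24×10⁻¹⁴ / 10⁻³) = −102.8 dBm

−102.8 dBm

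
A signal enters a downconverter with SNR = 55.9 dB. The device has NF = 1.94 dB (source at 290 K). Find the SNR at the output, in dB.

53.96 dB

By definition F = SNR_in/SNR_out, so in dB: SNR_out = SNR_in − NF
SNR_out = 55.9 − 1.94 = 53.96 dB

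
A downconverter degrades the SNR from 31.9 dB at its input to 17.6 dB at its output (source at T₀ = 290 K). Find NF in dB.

NF (dB) = SNR_in(dB) − SNR_out(dB) when the source is at T₀
NF = 31.9 − 17.6 = 14.3 dB

14.3 dB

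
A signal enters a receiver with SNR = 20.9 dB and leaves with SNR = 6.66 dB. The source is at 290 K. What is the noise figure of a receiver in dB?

14.24 dB

NF (dB) = SNR_in(dB) − SNR_out(dB) when the source is at T₀
NF = 20.9 − 6.66 = 14.24 dB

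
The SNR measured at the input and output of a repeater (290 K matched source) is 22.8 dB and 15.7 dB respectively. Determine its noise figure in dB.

NF (dB) = SNR_in(dB) − SNR_out(dB) when the source is at T₀
NF = 22.8 − 15.7 = 7.1 dB

7.1 dB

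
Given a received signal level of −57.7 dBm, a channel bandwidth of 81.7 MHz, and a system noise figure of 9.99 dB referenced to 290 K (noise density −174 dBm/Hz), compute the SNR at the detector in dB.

Noise floor: N = −174 + 10 log₁₀(B) + NF
10 log₁₀(8.17×10⁷) = 79.12 dB
N = −174 + 79.12 + 9.99 = −84.89 dBm
SNR = P_sig − N = −57.7 − (−84.89) = 27.19 dB → 27.2 dB

27.2 dB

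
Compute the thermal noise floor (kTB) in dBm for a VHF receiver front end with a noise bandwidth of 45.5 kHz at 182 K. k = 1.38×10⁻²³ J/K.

P_n = kTB = 1.38×10⁻²³ × 182 × 4.55×10⁴ = 1.14×10⁻¹⁶ W
In dBm: 10 log₁₀(1.14×10⁻¹⁶ / 10⁻³) = −129.4 dBm

−129.4 dBm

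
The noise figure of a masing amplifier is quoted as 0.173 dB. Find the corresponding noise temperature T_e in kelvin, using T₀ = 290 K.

11.8 K

F = 10^(0.173/10) = 1.04064
T_e = (F − 1)·T₀ = (1.04064 − 1) × 290 = 11.8 K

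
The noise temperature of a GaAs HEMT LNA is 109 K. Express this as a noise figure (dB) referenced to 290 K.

1.39 dB

F = 1 + T_e/T₀ = 1 + 109/290 = 1.37586
NF = 10 log₁₀(1.37586) = 1.39 dB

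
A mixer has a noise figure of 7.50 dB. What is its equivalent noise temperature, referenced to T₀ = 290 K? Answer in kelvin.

F = 10^(7.50/10) = 5.62341
T_e = (F − 1)·T₀ = (5.62341 − 1) × 290 = 1341 K

1341 K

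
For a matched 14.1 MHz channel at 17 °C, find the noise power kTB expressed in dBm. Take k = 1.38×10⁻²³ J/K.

T = 17 °C + 273.15 = 290.15 K
P_n = kTB = 1.38×10⁻²³ × 290.15 × 1.41×10⁷ = 5.65×10⁻¹⁴ W
In dBm: 10 log₁₀(5.65×10⁻¹⁴ / 10⁻³) = −102.5 dBm

−102.5 dBm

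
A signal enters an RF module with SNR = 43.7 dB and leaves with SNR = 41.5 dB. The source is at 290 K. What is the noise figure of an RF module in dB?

NF (dB) = SNR_in(dB) − SNR_out(dB) when the source is at T₀
NF = 43.7 − 41.5 = 2.2 dB

2.2 dB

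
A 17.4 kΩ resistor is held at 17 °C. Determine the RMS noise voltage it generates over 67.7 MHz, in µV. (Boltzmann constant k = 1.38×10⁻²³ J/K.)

137 µV

T = 17 °C + 273.15 = 290.15 K
V_n = √(4kTRB)
4kTRB = 4 × 1.38×10⁻²³ × 290.15 × 1.74×10⁴ × 6.77×10⁷ = 1.89×10⁻⁸ V²
V_n = √(1.89×10⁻⁸) = 1.37×10⁻⁴ V = 137 µV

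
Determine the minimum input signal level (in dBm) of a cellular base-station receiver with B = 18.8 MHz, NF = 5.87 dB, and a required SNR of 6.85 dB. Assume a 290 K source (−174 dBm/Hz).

Sensitivity = −174 + 10 log₁₀(B) + NF + SNR_min
= −174 + 72.74 + 5.87 + 6.85
= −88.54 dBm → −88.5 dBm

−88.5 dBm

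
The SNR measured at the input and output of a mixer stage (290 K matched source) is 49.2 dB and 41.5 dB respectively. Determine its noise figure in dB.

NF (dB) = SNR_in(dB) − SNR_out(dB) when the source is at T₀
NF = 49.2 − 41.5 = 7.7 dB

7.7 dB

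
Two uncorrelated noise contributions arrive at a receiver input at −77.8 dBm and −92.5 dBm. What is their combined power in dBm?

−77.7 dBm

Convert to linear, add, convert back:
P₁ = 1.66×10⁻¹¹ W, P₂ = 5.62×10⁻¹³ W
P_tot = 1.72×10⁻¹¹ W → 10 log₁₀(P_tot / 10⁻³) = −77.7 dBm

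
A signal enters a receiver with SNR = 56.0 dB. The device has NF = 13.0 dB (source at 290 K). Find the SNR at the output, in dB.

By definition F = SNR_in/SNR_out, so in dB: SNR_out = SNR_in − NF
SNR_out = 56.0 − 13.0 = 43.0 dB

43.0 dB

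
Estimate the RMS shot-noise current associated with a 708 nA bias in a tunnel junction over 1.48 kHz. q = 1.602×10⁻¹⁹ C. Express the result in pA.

18.3 pA

I_n = √(2qI·B)
2qI·B = 2 × 1.602×10⁻¹⁹ × 7.08×10⁻⁷ × 1.48×10³ = 3.36×10⁻²² A²
I_n = √(3.36×10⁻²²) = 1.83×10⁻¹¹ A = 18.3 pA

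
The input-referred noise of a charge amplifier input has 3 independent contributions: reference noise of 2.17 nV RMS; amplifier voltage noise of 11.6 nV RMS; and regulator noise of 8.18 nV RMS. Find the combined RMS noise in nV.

Uncorrelated sources add in power (mean-square): V_tot = √(ΣV_i²)
V_tot = √[(2.17×10⁻⁹)² + (1.16×10⁻⁸)² + (8.18×10⁻⁹)²] = 1.44×10⁻⁸ V = 14.4 nV

14.4 nV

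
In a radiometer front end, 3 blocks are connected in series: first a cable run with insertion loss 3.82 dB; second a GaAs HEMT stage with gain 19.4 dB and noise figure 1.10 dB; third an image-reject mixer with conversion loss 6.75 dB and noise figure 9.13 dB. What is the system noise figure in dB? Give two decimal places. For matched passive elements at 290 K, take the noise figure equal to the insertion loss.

Convert to linear (a loss of L dB is a gain of −L dB): F_i = 10^(NF_i/10), G_i = 10^(G_i,dB/10)
  Stage 1: F_1 = 10^(3.82/10) = 2.410, G_1 = 10^(−3.82/10) = 0.4150
  Stage 2: F_2 = 10^(1.10/10) = 1.288, G_2 = 10^(19.4/10) = 87.10
  Stage 3: F_3 = 10^(9.13/10) = 8.185, G_3 = 10^(−6.75/10) = 0.2113
Friis cascade:
  F = 2.410 + (1.288 − 1)/0.4150 + (8.185 − 1)/36.14 = 3.303
NF = 10 log₁₀(3.303) = 5.19 dB

5.19 dB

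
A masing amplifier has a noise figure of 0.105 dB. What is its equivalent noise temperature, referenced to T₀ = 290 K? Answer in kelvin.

F = 10^(0.105/10) = 1.02447
T_e = (F − 1)·T₀ = (1.02447 − 1) × 290 = 7.10 K

7.10 K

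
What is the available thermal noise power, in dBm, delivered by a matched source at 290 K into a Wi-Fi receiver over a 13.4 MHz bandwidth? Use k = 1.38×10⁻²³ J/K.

−102.7 dBm

P_n = kTB = 1.38×10⁻²³ × 290 × 1.34×10⁷ = 5.36×10⁻¹⁴ W
In dBm: 10 log₁₀(5.36×10⁻¹⁴ / 10⁻³) = −102.7 dBm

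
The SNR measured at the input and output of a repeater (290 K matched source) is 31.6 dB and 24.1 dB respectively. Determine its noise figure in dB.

NF (dB) = SNR_in(dB) − SNR_out(dB) when the source is at T₀
NF = 31.6 − 24.1 = 7.5 dB

7.5 dB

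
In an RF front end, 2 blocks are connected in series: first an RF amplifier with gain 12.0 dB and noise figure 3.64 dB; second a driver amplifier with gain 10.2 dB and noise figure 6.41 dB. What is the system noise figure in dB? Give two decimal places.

Convert to linear (a loss of L dB is a gain of −L dB): F_i = 10^(NF_i/10), G_i = 10^(G_i,dB/10)
  Stage 1: F_1 = 10^(3.64/10) = 2.312, G_1 = 10^(12.0/10) = 15.85
  Stage 2: F_2 = 10^(6.41/10) = 4.375, G_2 = 10^(10.2/10) = 10.47
Friis cascade:
  F = 2.312 + (4.375 − 1)/15.85 = 2.525
NF = 10 log₁₀(2.525) = 4.02 dB

4.02 dB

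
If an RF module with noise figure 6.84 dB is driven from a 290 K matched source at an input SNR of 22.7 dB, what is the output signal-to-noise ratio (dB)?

By definition F = SNR_in/SNR_out, so in dB: SNR_out = SNR_in − NF
SNR_out = 22.7 − 6.84 = 15.86 dB

15.86 dB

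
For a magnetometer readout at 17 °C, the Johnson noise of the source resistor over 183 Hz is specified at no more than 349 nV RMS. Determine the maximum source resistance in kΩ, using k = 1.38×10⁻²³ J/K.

41.6 kΩ

T = 17 °C + 273.15 = 290.15 K
Johnson–Nyquist: V_n = √(4kTRB) ⇒ R = V_n² / (4kTB)
4kTB = 4 × 1.38×10⁻²³ × 290.15 × 1.83×10² = 2.93×10⁻¹⁸
R = (3.49×10⁻⁷)² / 2.93×10⁻¹⁸ = 4.16×10⁴ Ω = 41.6 kΩ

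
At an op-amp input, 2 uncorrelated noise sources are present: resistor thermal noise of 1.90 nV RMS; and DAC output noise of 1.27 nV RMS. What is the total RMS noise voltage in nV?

2.29 nV

Uncorrelated sources add in power (mean-square): V_tot = √(ΣV_i²)
V_tot = √[(1.90×10⁻⁹)² + (1.27×10⁻⁹)²] = 2.29×10⁻⁹ V = 2.29 nV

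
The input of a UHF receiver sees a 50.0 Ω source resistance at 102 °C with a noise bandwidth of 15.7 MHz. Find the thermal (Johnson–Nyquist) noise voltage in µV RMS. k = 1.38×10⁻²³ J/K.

4.03 µV

T = 102 °C + 273.15 = 375.15 K
V_n = √(4kTRB)
4kTRB = 4 × 1.38×10⁻²³ × 375.15 × 5.00×10¹ × 1.57×10⁷ = 1.63×10⁻¹¹ V²
V_n = √(1.63×10⁻¹¹) = 4.03×10⁻⁶ V = 4.03 µV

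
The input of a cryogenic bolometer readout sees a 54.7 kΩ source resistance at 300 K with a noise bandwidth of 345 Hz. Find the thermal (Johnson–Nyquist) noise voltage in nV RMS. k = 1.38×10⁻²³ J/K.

V_n = √(4kTRB)
4kTRB = 4 × 1.38×10⁻²³ × 300 × 5.47×10⁴ × 3.45×10² = 3.13×10⁻¹³ V²
V_n = √(3.13×10⁻¹³) = 5.59×10⁻⁷ V = 559 nV

559 nV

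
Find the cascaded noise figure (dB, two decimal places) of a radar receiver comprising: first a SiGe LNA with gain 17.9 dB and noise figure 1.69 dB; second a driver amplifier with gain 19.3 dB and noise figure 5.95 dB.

1.83 dB

Convert to linear (a loss of L dB is a gain of −L dB): F_i = 10^(NF_i/10), G_i = 10^(G_i,dB/10)
  Stage 1: F_1 = 10^(1.69/10) = 1.476, G_1 = 10^(17.9/10) = 61.66
  Stage 2: F_2 = 10^(5.95/10) = 3.936, G_2 = 10^(19.3/10) = 85.11
Friis cascade:
  F = 1.476 + (3.936 − 1)/61.66 = 1.523
NF = 10 log₁₀(1.523) = 1.83 dB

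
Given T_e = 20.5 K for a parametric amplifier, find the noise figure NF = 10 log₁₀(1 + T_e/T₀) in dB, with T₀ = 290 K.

F = 1 + T_e/T₀ = 1 + 20.5/290 = 1.07069
NF = 10 log₁₀(1.07069) = 0.297 dB

0.297 dB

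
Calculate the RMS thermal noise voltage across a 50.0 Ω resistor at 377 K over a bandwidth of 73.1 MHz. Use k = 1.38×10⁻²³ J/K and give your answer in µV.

V_n = √(4kTRB)
4kTRB = 4 × 1.38×10⁻²³ × 377 × 5.00×10¹ × 7.31×10⁷ = 7.61×10⁻¹¹ V²
V_n = √(7.61×10⁻¹¹) = 8.72×10⁻⁶ V = 8.72 µV

8.72 µV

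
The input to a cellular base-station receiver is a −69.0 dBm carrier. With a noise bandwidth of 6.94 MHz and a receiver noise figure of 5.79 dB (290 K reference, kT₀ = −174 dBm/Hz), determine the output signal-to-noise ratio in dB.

Noise floor: N = −174 + 10 log₁₀(B) + NF
10 log₁₀(6.94×10⁶) = 68.41 dB
N = −174 + 68.41 + 5.79 = −99.80 dBm
SNR = P_sig − N = −69.0 − (−99.80) = 30.80 dB → 30.8 dB

30.8 dB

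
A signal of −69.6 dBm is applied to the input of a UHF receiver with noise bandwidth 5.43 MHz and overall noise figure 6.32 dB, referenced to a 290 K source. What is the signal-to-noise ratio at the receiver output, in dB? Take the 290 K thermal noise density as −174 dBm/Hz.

30.7 dB

Noise floor: N = −174 + 10 log₁₀(B) + NF
10 log₁₀(5.43×10⁶) = 67.35 dB
N = −174 + 67.35 + 6.32 = −100.33 dBm
SNR = P_sig − N = −69.6 − (−100.33) = 30.73 dB → 30.7 dB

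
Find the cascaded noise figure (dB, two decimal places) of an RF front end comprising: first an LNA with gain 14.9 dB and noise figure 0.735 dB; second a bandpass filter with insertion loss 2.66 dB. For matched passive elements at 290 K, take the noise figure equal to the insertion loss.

0.83 dB

Convert to linear (a loss of L dB is a gain of −L dB): F_i = 10^(NF_i/10), G_i = 10^(G_i,dB/10)
  Stage 1: F_1 = 10^(0.735/10) = 1.184, G_1 = 10^(14.9/10) = 30.90
  Stage 2: F_2 = 10^(2.66/10) = 1.845, G_2 = 10^(−2.66/10) = 0.5420
Friis cascade:
  F = 1.184 + (1.845 − 1)/30.90 = 1.212
NF = 10 log₁₀(1.212) = 0.83 dB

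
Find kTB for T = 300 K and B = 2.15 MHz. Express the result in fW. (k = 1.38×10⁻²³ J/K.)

8.90 fW

P_n = kTB = 1.38×10⁻²³ × 300 × 2.15×10⁶ = 8.90×10⁻¹⁵ W = 8.90 fW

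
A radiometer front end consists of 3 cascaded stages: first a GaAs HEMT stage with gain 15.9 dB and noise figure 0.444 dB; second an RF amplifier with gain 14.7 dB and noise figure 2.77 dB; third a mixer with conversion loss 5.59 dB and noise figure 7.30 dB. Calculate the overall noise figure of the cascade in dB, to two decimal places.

0.55 dB

Convert to linear (a loss of L dB is a gain of −L dB): F_i = 10^(NF_i/10), G_i = 10^(G_i,dB/10)
  Stage 1: F_1 = 10^(0.444/10) = 1.108, G_1 = 10^(15.9/10) = 38.90
  Stage 2: F_2 = 10^(2.77/10) = 1.892, G_2 = 10^(14.7/10) = 29.51
  Stage 3: F_3 = 10^(7.30/10) = 5.370, G_3 = 10^(−5.59/10) = 0.2761
Friis cascade:
  F = 1.108 + (1.892 − 1)/38.90 + (5.370 − 1)/1148 = 1.134
NF = 10 log₁₀(1.134) = 0.55 dB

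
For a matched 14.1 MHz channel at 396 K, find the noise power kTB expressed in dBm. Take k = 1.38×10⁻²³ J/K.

P_n = kTB = 1.38×10⁻²³ × 396 × 1.41×10⁷ = 7.71×10⁻¹⁴ W
In dBm: 10 log₁₀(7.71×10⁻¹⁴ / 10⁻³) = −101.1 dBm

−101.1 dBm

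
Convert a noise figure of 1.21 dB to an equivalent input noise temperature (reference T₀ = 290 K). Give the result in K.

93.2 K

F = 10^(1.21/10) = 1.3213
T_e = (F − 1)·T₀ = (1.3213 − 1) × 290 = 93.2 K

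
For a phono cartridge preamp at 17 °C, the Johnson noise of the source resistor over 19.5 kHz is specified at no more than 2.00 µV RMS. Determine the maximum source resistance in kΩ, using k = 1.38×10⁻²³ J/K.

12.8 kΩ

T = 17 °C + 273.15 = 290.15 K
Johnson–Nyquist: V_n = √(4kTRB) ⇒ R = V_n² / (4kTB)
4kTB = 4 × 1.38×10⁻²³ × 290.15 × 1.95×10⁴ = 3.12×10⁻¹⁶
R = (2.00×10⁻⁶)² / 3.12×10⁻¹⁶ = 1.28×10⁴ Ω = 12.8 kΩ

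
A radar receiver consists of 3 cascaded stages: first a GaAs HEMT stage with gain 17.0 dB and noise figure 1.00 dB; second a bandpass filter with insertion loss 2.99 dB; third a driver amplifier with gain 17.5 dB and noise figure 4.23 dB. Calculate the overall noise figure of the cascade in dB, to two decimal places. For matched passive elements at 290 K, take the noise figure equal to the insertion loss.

Convert to linear (a loss of L dB is a gain of −L dB): F_i = 10^(NF_i/10), G_i = 10^(G_i,dB/10)
  Stage 1: F_1 = 10^(1.00/10) = 1.259, G_1 = 10^(17.0/10) = 50.12
  Stage 2: F_2 = 10^(2.99/10) = 1.991, G_2 = 10^(−2.99/10) = 0.5023
  Stage 3: F_3 = 10^(4.23/10) = 2.649, G_3 = 10^(17.5/10) = 56.23
Friis cascade:
  F = 1.259 + (1.991 − 1)/50.12 + (2.649 − 1)/25.18 = 1.344
NF = 10 log₁₀(1.344) = 1.28 dB

1.28 dB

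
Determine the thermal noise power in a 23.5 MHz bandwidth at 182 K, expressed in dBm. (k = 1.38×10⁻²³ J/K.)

−102.3 dBm

P_n = kTB = 1.38×10⁻²³ × 182 × 2.35×10⁷ = 5.90×10⁻¹⁴ W
In dBm: 10 log₁₀(5.90×10⁻¹⁴ / 10⁻³) = −102.3 dBm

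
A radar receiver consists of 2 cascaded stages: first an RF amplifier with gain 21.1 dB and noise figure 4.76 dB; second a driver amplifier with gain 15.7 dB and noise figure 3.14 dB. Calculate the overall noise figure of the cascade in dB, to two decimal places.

4.77 dB

Convert to linear (a loss of L dB is a gain of −L dB): F_i = 10^(NF_i/10), G_i = 10^(G_i,dB/10)
  Stage 1: F_1 = 10^(4.76/10) = 2.992, G_1 = 10^(21.1/10) = 128.8
  Stage 2: F_2 = 10^(3.14/10) = 2.061, G_2 = 10^(15.7/10) = 37.15
Friis cascade:
  F = 2.992 + (2.061 − 1)/128.8 = 3.000
NF = 10 log₁₀(3.000) = 4.77 dB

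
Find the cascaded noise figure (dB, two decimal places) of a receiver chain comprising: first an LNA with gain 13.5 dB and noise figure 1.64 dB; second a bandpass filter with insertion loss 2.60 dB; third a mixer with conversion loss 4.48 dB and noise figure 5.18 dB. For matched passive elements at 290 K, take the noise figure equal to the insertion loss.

2.26 dB

Convert to linear (a loss of L dB is a gain of −L dB): F_i = 10^(NF_i/10), G_i = 10^(G_i,dB/10)
  Stage 1: F_1 = 10^(1.64/10) = 1.459, G_1 = 10^(13.5/10) = 22.39
  Stage 2: F_2 = 10^(2.60/10) = 1.820, G_2 = 10^(−2.60/10) = 0.5495
  Stage 3: F_3 = 10^(5.18/10) = 3.296, G_3 = 10^(−4.48/10) = 0.3565
Friis cascade:
  F = 1.459 + (1.820 − 1)/22.39 + (3.296 − 1)/12.30 = 1.682
NF = 10 log₁₀(1.682) = 2.26 dB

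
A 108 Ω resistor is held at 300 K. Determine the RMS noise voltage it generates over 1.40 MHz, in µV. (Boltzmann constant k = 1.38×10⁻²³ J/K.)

1.58 µV

V_n = √(4kTRB)
4kTRB = 4 × 1.38×10⁻²³ × 300 × 1.08×10² × 1.40×10⁶ = 2.50×10⁻¹² V²
V_n = √(2.50×10⁻¹²) = 1.58×10⁻⁶ V = 1.58 µV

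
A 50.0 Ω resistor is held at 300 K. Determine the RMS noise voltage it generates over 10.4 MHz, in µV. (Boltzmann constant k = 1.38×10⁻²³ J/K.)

2.93 µV

V_n = √(4kTRB)
4kTRB = 4 × 1.38×10⁻²³ × 300 × 5.00×10¹ × 1.04×10⁷ = 8.61×10⁻¹² V²
V_n = √(8.61×10⁻¹²) = 2.93×10⁻⁶ V = 2.93 µV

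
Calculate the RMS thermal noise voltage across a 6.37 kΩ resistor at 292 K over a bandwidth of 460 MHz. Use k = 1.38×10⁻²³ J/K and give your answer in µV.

V_n = √(4kTRB)
4kTRB = 4 × 1.38×10⁻²³ × 292 × 6.37×10³ × 4.60×10⁸ = 4.72×10⁻⁸ V²
V_n = √(4.72×10⁻⁸) = 2.17×10⁻⁴ V = 217 µV

217 µV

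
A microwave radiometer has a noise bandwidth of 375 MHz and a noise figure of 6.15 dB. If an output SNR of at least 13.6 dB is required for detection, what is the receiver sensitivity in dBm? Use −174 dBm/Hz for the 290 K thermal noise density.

−68.5 dBm

Sensitivity = −174 + 10 log₁₀(B) + NF + SNR_min
= −174 + 85.74 + 6.15 + 13.6
= −68.51 dBm → −68.5 dBm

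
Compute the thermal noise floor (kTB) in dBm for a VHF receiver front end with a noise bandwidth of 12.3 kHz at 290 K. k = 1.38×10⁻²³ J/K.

P_n = kTB = 1.38×10⁻²³ × 290 × 1.23×10⁴ = 4.92×10⁻¹⁷ W
In dBm: 10 log₁₀(4.92×10⁻¹⁷ / 10⁻³) = −133.1 dBm

−133.1 dBm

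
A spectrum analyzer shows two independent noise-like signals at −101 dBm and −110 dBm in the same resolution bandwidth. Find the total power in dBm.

Convert to linear, add, convert back:
P₁ = 7.94×10⁻¹⁴ W, P₂ = 1.00×10⁻¹⁴ W
P_tot = 8.94×10⁻¹⁴ W → 10 log₁₀(P_tot / 10⁻³) = −100.5 dBm

−100.5 dBm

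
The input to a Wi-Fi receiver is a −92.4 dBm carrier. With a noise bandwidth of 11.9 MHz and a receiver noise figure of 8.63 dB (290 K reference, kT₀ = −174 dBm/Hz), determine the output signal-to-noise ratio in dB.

Noise floor: N = −174 + 10 log₁₀(B) + NF
10 log₁₀(1.19×10⁷) = 70.76 dB
N = −174 + 70.76 + 8.63 = −94.61 dBm
SNR = P_sig − N = −92.4 − (−94.61) = 2.21 dB → 2.2 dB

2.2 dB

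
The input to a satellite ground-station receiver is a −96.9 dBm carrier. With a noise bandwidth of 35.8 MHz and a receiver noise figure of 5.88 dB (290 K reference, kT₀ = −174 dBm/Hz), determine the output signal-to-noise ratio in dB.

Noise floor: N = −174 + 10 log₁₀(B) + NF
10 log₁₀(3.58×10⁷) = 75.54 dB
N = −174 + 75.54 + 5.88 = −92.58 dBm
SNR = P_sig − N = −96.9 − (−92.58) = −4.32 dB → −4.3 dB

−4.3 dB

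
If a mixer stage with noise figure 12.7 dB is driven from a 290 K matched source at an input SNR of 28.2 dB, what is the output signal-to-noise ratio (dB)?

15.5 dB

By definition F = SNR_in/SNR_out, so in dB: SNR_out = SNR_in − NF
SNR_out = 28.2 − 12.7 = 15.5 dB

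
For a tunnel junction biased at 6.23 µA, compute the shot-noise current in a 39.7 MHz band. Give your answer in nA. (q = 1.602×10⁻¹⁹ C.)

8.90 nA

I_n = √(2qI·B)
2qI·B = 2 × 1.602×10⁻¹⁹ × 6.23×10⁻⁶ × 3.97×10⁷ = 7.92×10⁻¹⁷ A²
I_n = √(7.92×10⁻¹⁷) = 8.90×10⁻⁹ A = 8.90 nA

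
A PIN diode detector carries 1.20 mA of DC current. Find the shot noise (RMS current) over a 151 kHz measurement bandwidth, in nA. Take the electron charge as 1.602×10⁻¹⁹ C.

7.62 nA

I_n = √(2qI·B)
2qI·B = 2 × 1.602×10⁻¹⁹ × 1.20×10⁻³ × 1.51×10⁵ = 5.81×10⁻¹⁷ A²
I_n = √(5.81×10⁻¹⁷) = 7.62×10⁻⁹ A = 7.62 nA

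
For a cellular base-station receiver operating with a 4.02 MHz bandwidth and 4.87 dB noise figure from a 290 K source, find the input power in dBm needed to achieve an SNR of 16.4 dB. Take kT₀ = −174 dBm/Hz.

Sensitivity = −174 + 10 log₁₀(B) + NF + SNR_min
= −174 + 66.04 + 4.87 + 16.4
= −86.69 dBm → −86.7 dBm

−86.7 dBm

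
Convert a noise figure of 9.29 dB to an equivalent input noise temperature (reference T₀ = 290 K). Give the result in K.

F = 10^(9.29/10) = 8.4918
T_e = (F − 1)·T₀ = (8.4918 − 1) × 290 = 2173 K

2173 K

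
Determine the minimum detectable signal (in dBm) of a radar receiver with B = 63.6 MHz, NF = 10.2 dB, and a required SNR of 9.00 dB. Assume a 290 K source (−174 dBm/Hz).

Sensitivity = −174 + 10 log₁₀(B) + NF + SNR_min
= −174 + 78.03 + 10.2 + 9.00
= −76.77 dBm → −76.8 dBm

−76.8 dBm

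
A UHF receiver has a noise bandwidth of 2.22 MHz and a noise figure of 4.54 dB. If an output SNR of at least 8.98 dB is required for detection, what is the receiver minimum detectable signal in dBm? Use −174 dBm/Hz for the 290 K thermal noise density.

Sensitivity = −174 + 10 log₁₀(B) + NF + SNR_min
= −174 + 63.46 + 4.54 + 8.98
= −97.02 dBm → −97.0 dBm

−97.0 dBm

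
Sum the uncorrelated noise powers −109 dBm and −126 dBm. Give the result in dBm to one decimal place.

−108.9 dBm

Convert to linear, add, convert back:
P₁ = 1.26×10⁻¹⁴ W, P₂ = 2.51×10⁻¹⁶ W
P_tot = 1.28×10⁻¹⁴ W → 10 log₁₀(P_tot / 10⁻³) = −108.9 dBm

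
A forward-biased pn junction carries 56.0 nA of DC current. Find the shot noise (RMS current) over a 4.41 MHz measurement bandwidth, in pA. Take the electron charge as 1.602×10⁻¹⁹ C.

281 pA

I_n = √(2qI·B)
2qI·B = 2 × 1.602×10⁻¹⁹ × 5.60×10⁻⁸ × 4.41×10⁶ = 7.91×10⁻²⁰ A²
I_n = √(7.91×10⁻²⁰) = 2.81×10⁻¹⁰ A = 281 pA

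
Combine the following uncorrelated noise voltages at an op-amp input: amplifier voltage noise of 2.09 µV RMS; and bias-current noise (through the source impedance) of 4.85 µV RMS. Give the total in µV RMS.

5.28 µV

Uncorrelated sources add in power (mean-square): V_tot = √(ΣV_i²)
V_tot = √[(2.09×10⁻⁶)² + (4.85×10⁻⁶)²] = 5.28×10⁻⁶ V = 5.28 µV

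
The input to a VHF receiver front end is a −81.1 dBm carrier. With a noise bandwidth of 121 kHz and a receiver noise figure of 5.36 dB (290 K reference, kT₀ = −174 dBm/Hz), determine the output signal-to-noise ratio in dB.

Noise floor: N = −174 + 10 log₁₀(B) + NF
10 log₁₀(1.21×10⁵) = 50.83 dB
N = −174 + 50.83 + 5.36 = −117.81 dBm
SNR = P_sig − N = −81.1 − (−117.81) = 36.71 dB → 36.7 dB

36.7 dB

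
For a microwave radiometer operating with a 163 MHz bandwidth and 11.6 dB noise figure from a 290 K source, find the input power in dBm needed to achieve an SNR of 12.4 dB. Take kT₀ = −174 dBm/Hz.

Sensitivity = −174 + 10 log₁₀(B) + NF + SNR_min
= −174 + 82.12 + 11.6 + 12.4
= −67.88 dBm → −67.9 dBm

−67.9 dBm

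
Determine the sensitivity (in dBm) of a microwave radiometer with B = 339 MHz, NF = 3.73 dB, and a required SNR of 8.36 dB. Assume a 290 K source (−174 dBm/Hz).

Sensitivity = −174 + 10 log₁₀(B) + NF + SNR_min
= −174 + 85.3 + 3.73 + 8.36
= −76.61 dBm → −76.6 dBm

−76.6 dBm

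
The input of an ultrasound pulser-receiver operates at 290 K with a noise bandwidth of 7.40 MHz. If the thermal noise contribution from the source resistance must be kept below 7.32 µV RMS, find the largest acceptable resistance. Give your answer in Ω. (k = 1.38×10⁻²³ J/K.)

Johnson–Nyquist: V_n = √(4kTRB) ⇒ R = V_n² / (4kTB)
4kTB = 4 × 1.38×10⁻²³ × 290 × 7.40×10⁶ = 1.18×10⁻¹³
R = (7.32×10⁻⁶)² / 1.18×10⁻¹³ = 4.52×10² Ω = 452 Ω

452 Ω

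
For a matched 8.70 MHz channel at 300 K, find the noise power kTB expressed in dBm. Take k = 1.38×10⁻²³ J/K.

P_n = kTB = 1.38×10⁻²³ × 300 × 8.70×10⁶ = 3.60×10⁻¹⁴ W
In dBm: 10 log₁₀(3.60×10⁻¹⁴ / 10⁻³) = −104.4 dBm

−104.4 dBm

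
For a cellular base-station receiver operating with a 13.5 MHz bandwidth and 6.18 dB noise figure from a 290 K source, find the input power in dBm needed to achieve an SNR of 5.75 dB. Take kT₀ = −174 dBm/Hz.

Sensitivity = −174 + 10 log₁₀(B) + NF + SNR_min
= −174 + 71.3 + 6.18 + 5.75
= −90.77 dBm → −90.8 dBm

−90.8 dBm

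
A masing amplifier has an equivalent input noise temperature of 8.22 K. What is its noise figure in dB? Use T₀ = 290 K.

F = 1 + T_e/T₀ = 1 + 8.22/290 = 1.02834
NF = 10 log₁₀(1.02834) = 0.121 dB

0.121 dB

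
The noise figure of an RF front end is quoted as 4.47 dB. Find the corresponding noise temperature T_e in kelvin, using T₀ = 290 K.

522 K

F = 10^(4.47/10) = 2.79898
T_e = (F − 1)·T₀ = (2.79898 − 1) × 290 = 522 K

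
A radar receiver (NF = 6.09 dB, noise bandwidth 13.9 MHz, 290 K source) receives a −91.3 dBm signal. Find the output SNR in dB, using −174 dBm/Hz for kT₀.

Noise floor: N = −174 + 10 log₁₀(B) + NF
10 log₁₀(1.39×10⁷) = 71.43 dB
N = −174 + 71.43 + 6.09 = −96.48 dBm
SNR = P_sig − N = −91.3 − (−96.48) = 5.18 dB → 5.2 dB

5.2 dB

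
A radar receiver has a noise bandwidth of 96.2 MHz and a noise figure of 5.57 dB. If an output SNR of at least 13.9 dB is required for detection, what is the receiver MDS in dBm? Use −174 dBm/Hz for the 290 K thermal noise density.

−74.7 dBm

Sensitivity = −174 + 10 log₁₀(B) + NF + SNR_min
= −174 + 79.83 + 5.57 + 13.9
= −74.70 dBm → −74.7 dBm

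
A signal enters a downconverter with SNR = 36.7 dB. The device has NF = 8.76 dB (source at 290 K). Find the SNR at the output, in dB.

By definition F = SNR_in/SNR_out, so in dB: SNR_out = SNR_in − NF
SNR_out = 36.7 − 8.76 = 27.94 dB

27.94 dB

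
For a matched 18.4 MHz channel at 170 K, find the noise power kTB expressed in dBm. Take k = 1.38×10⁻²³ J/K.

−103.6 dBm

P_n = kTB = 1.38×10⁻²³ × 170 × 1.84×10⁷ = 4.32×10⁻¹⁴ W
In dBm: 10 log₁₀(4.32×10⁻¹⁴ / 10⁻³) = −103.6 dBm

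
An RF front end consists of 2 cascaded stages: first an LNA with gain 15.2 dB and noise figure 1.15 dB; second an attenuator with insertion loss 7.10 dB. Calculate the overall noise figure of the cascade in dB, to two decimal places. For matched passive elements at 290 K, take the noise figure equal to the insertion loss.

Convert to linear (a loss of L dB is a gain of −L dB): F_i = 10^(NF_i/10), G_i = 10^(G_i,dB/10)
  Stage 1: F_1 = 10^(1.15/10) = 1.303, G_1 = 10^(15.2/10) = 33.11
  Stage 2: F_2 = 10^(7.10/10) = 5.129, G_2 = 10^(−7.10/10) = 0.1950
Friis cascade:
  F = 1.303 + (5.129 − 1)/33.11 = 1.428
NF = 10 log₁₀(1.428) = 1.55 dB

1.55 dB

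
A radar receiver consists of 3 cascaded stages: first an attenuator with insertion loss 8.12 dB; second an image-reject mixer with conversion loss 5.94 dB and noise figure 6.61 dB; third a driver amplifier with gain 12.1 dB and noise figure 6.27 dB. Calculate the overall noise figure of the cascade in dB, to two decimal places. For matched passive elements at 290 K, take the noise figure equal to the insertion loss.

20.50 dB

Convert to linear (a loss of L dB is a gain of −L dB): F_i = 10^(NF_i/10), G_i = 10^(G_i,dB/10)
  Stage 1: F_1 = 10^(8.12/10) = 6.486, G_1 = 10^(−8.12/10) = 0.1542
  Stage 2: F_2 = 10^(6.61/10) = 4.581, G_2 = 10^(−5.94/10) = 0.2547
  Stage 3: F_3 = 10^(6.27/10) = 4.236, G_3 = 10^(12.1/10) = 16.22
Friis cascade:
  F = 6.486 + (4.581 − 1)/0.1542 + (4.236 − 1)/0.03926 = 112.1
NF = 10 log₁₀(112.1) = 20.50 dB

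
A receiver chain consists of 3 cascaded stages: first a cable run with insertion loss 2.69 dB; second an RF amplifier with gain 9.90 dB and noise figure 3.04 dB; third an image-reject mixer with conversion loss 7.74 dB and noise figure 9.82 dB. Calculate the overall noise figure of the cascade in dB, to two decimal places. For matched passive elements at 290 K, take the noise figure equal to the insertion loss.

Convert to linear (a loss of L dB is a gain of −L dB): F_i = 10^(NF_i/10), G_i = 10^(G_i,dB/10)
  Stage 1: F_1 = 10^(2.69/10) = 1.858, G_1 = 10^(−2.69/10) = 0.5383
  Stage 2: F_2 = 10^(3.04/10) = 2.014, G_2 = 10^(9.90/10) = 9.772
  Stage 3: F_3 = 10^(9.82/10) = 9.594, G_3 = 10^(−7.74/10) = 0.1683
Friis cascade:
  F = 1.858 + (2.014 − 1)/0.5383 + (9.594 − 1)/5.260 = 5.375
NF = 10 log₁₀(5.375) = 7.30 dB

7.30 dB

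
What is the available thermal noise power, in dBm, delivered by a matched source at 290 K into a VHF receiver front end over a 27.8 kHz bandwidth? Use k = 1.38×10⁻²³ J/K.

−129.5 dBm

P_n = kTB = 1.38×10⁻²³ × 290 × 2.78×10⁴ = 1.11×10⁻¹⁶ W
In dBm: 10 log₁₀(1.11×10⁻¹⁶ / 10⁻³) = −129.5 dBm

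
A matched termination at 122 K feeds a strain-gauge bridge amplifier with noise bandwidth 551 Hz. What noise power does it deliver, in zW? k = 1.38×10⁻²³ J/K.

928 zW

P_n = kTB = 1.38×10⁻²³ × 122 × 5.51×10² = 9.28×10⁻¹⁹ W = 928 zW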